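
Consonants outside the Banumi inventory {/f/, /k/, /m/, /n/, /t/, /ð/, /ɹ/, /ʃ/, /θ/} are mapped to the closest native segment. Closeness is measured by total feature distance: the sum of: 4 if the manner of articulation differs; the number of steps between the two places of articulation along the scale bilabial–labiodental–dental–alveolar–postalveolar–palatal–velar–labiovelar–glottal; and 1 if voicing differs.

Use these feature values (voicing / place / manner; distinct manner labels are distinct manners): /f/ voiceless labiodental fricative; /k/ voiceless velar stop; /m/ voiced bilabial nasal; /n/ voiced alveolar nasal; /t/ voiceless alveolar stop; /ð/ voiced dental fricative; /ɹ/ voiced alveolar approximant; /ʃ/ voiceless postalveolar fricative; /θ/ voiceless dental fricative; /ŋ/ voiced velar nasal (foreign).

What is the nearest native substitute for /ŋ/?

n

/n/ is closest: same manner (nasal), place distance 3 (velar→alveolar), same voicing; total 3. Next closest is /k/ at distance 5.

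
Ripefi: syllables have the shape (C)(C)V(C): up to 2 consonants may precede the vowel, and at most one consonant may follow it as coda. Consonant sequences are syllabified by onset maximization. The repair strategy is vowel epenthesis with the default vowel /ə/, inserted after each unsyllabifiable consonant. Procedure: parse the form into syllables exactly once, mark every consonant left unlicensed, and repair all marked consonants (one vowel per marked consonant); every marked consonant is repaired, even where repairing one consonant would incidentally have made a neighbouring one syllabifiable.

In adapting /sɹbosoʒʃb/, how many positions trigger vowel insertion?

The unsyllabifiable consonants are /s/, /ʃ/, /b/; each receives one epenthetic vowel.

3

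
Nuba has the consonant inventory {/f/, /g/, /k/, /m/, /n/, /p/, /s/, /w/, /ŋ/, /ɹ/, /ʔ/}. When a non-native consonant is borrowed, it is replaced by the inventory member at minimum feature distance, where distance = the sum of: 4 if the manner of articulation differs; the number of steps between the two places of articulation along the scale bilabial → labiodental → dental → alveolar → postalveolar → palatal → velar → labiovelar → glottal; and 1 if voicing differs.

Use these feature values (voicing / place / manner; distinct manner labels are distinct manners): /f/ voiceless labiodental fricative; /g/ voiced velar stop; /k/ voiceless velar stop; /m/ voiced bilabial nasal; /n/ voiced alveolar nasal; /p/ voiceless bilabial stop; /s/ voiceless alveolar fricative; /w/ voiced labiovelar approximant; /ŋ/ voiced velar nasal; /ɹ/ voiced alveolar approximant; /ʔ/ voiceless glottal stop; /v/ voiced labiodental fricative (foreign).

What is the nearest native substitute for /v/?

/f/ is closest: same manner (fricative), place distance 0 (labiodental→labiodental), voicing differs (+1); total 1. Next closest is /s/ at distance 3.

f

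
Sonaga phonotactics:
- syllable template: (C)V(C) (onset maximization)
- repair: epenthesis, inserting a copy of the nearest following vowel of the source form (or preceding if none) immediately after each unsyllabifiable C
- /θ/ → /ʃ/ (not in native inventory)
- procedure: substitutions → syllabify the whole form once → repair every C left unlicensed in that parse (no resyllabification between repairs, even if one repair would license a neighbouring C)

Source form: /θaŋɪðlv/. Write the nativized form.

Substitution: /θ/ → /ʃ/, giving /ʃaŋɪðlv/.
The consonants /l/, /v/ cannot be parsed into a legal (C)V(C) syllable (at most one coda consonant is licensed; onsets are limited to one consonant).
Each unlicensed consonant becomes the onset of a new syllable: /l/ → /lɪ/, /v/ → /vɪ/.

ʃaŋɪðlɪvɪ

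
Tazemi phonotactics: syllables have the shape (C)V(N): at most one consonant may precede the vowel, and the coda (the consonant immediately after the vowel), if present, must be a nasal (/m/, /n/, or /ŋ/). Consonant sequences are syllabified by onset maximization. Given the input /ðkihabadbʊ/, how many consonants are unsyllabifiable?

Under (C)V(N), the unsyllabifiable consonants are /ð/, /d/ (only a nasal (/m/, /n/, or /ŋ/) is licensed in coda position; onsets are limited to one consonant).

2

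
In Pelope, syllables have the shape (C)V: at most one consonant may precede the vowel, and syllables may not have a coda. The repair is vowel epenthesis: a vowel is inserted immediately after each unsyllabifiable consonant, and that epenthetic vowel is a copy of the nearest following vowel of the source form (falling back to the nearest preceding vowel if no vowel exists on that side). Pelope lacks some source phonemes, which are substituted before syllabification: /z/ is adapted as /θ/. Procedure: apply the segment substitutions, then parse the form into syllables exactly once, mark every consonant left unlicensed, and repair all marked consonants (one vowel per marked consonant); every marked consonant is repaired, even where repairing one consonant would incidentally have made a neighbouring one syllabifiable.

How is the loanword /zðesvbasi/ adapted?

θeðesavabasi

Substitution: /z/ → /θ/, giving /θðesvbasi/.
Under (C)V, the unsyllabifiable consonants are /θ/, /s/, /v/ (no codas are permitted; onsets are limited to one consonant).
Each unlicensed consonant becomes the onset of a new syllable: /θ/ → /θe/, /s/ → /sa/, /v/ → /va/.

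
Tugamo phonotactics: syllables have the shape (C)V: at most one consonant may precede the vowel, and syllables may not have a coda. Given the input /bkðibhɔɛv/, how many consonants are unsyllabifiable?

Syllabifying with onset maximization leaves /b/, /k/, /b/, /v/ stranded (no codas are permitted; onsets are limited to one consonant).

4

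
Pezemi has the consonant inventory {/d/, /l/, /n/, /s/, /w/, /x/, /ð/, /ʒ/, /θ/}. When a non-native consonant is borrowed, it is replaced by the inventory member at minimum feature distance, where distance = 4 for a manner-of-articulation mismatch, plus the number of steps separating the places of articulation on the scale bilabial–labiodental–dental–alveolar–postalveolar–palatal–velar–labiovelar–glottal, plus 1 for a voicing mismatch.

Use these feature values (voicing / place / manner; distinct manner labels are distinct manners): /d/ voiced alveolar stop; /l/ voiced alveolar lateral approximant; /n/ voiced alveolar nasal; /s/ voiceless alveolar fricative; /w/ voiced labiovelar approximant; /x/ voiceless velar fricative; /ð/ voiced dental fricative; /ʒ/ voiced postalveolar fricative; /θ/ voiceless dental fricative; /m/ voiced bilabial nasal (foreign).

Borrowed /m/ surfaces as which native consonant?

/n/ is closest: same manner (nasal), place distance 3 (bilabial→alveolar), same voicing; total 3. Next closest is /ð/ at distance 6.

n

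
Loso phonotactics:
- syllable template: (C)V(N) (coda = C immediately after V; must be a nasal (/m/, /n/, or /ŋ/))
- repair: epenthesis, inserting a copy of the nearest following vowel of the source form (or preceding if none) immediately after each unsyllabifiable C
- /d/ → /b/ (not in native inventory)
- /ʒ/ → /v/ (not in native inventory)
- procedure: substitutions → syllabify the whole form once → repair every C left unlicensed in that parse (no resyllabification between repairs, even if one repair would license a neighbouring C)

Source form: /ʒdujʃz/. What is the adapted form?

vubujuʃuzu

Substitution: /ʒ/ → /v/, /d/ → /b/, giving /vbujʃz/.
Syllabifying with onset maximization leaves /v/, /j/, /ʃ/, /z/ stranded (only a nasal (/m/, /n/, or /ŋ/) is licensed in coda position; onsets are limited to one consonant).
Epenthesis after each stranded consonant: /v/ → /vu/, /j/ → /ju/, /ʃ/ → /ʃu/, /z/ → /zu/.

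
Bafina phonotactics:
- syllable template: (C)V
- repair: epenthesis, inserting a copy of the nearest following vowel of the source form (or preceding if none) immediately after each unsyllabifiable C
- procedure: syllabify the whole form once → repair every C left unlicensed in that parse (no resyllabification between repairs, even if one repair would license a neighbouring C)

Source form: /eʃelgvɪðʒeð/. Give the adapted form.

eʃelɪgɪvɪðeʒeðe

The consonants /l/, /g/, /ð/, /ð/ cannot be parsed into a legal (C)V syllable (no codas are permitted; onsets are limited to one consonant).
Epenthesis after each stranded consonant: /l/ → /lɪ/, /g/ → /gɪ/, /ð/ → /ðe/, /ð/ → /ðe/.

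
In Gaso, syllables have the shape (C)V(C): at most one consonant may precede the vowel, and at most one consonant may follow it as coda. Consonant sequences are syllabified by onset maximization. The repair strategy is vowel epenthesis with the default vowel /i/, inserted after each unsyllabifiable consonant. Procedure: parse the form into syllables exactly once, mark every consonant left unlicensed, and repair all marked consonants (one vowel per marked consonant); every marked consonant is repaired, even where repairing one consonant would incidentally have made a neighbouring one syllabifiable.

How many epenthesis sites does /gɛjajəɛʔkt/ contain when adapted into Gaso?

2

The unsyllabifiable consonants are /k/, /t/; each receives one epenthetic vowel.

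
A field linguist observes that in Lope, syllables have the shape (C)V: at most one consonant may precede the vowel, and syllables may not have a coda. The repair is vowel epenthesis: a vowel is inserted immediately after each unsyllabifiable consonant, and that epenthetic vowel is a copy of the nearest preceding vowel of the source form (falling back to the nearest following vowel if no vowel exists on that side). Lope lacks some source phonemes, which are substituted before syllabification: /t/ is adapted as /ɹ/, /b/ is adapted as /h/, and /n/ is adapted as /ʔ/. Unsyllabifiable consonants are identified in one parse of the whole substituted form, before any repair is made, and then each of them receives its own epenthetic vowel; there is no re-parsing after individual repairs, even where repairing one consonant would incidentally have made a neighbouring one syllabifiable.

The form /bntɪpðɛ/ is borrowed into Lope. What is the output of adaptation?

Substitution: /b/ → /h/, /n/ → /ʔ/, /t/ → /ɹ/, giving /hʔɹɪpðɛ/.
The consonants /h/, /ʔ/, /p/ cannot be parsed into a legal (C)V syllable (no codas are permitted; onsets are limited to one consonant).
Epenthesis after each stranded consonant: /h/ → /hɪ/, /ʔ/ → /ʔɪ/, /p/ → /pɪ/.

hɪʔɪɹɪpɪðɛ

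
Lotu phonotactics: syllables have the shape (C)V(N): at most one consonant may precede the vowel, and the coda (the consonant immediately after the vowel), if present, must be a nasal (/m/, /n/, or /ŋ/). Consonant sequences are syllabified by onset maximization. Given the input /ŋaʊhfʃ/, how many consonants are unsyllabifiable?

3

Under (C)V(N), the unsyllabifiable consonants are /h/, /f/, /ʃ/ (only a nasal (/m/, /n/, or /ŋ/) is licensed in coda position; onsets are limited to one consonant).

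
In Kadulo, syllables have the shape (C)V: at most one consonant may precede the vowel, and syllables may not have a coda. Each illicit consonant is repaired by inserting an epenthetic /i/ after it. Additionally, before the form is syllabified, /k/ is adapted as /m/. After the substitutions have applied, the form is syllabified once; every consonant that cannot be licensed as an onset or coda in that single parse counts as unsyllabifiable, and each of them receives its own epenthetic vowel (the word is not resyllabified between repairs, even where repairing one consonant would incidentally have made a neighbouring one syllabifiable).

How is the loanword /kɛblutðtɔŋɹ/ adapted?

Substitution: /k/ → /m/, giving /mɛblutðtɔŋɹ/.
The consonants /b/, /t/, /ð/, /ŋ/, /ɹ/ cannot be parsed into a legal (C)V syllable (no codas are permitted; onsets are limited to one consonant).
Epenthesis after each stranded consonant: /b/ → /bi/, /t/ → /ti/, /ð/ → /ði/, /ŋ/ → /ŋi/, /ɹ/ → /ɹi/.

mɛbilutiðitɔŋiɹi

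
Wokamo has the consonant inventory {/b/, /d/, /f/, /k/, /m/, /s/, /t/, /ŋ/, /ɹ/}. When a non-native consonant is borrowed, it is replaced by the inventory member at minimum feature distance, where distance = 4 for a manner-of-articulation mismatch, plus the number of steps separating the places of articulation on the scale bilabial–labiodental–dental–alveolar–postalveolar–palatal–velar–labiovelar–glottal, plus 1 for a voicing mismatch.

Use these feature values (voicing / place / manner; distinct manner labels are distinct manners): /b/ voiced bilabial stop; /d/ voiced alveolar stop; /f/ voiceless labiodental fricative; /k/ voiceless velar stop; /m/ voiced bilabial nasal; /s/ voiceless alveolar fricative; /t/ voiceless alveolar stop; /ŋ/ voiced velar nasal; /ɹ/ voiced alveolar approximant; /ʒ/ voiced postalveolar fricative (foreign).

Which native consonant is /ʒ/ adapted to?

s

/s/ is closest: same manner (fricative), place distance 1 (postalveolar→alveolar), voicing differs (+1); total 2. Next closest is /f/ at distance 4.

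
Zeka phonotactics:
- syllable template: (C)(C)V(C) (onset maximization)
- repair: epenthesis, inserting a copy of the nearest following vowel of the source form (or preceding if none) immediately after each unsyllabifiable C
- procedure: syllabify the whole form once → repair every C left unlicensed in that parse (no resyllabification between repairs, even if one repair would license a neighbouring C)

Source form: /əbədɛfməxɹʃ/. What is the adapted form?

The consonants /ɹ/, /ʃ/ cannot be parsed into a legal (C)(C)V(C) syllable (at most one coda consonant is licensed; onsets may contain at most 2 consonants).
Each unlicensed consonant becomes the onset of a new syllable: /ɹ/ → /ɹə/, /ʃ/ → /ʃə/.

əbədɛfməxɹəʃə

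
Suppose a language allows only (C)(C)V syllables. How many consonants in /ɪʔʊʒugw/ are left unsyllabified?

The consonants /g/, /w/ cannot be parsed into a legal (C)(C)V syllable (no codas are permitted; onsets may contain at most 2 consonants).

2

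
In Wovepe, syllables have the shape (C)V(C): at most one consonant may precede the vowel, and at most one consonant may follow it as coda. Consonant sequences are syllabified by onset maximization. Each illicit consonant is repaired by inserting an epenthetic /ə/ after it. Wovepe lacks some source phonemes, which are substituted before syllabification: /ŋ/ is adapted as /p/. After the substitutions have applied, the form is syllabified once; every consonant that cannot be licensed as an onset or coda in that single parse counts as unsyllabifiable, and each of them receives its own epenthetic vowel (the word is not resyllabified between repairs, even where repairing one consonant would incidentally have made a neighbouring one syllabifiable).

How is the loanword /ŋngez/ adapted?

Substitution: /ŋ/ → /p/, giving /pngez/.
Under (C)V(C), the unsyllabifiable consonants are /p/, /n/ (at most one coda consonant is licensed; onsets are limited to one consonant).
Epenthesis after each stranded consonant: /p/ → /pə/, /n/ → /nə/.

pənəgez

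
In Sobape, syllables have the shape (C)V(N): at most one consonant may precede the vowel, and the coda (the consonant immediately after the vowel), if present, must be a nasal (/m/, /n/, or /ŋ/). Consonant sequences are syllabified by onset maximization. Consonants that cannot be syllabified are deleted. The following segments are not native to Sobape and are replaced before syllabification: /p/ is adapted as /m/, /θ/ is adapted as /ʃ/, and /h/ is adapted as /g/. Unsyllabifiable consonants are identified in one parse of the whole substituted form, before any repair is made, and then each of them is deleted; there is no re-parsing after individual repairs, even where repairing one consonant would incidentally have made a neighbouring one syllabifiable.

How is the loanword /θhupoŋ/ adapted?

gumoŋ

Substitution: /θ/ → /ʃ/, /h/ → /g/, /p/ → /m/, giving /ʃgumoŋ/.
The consonants /ʃ/ cannot be parsed into a legal (C)V(N) syllable (only a nasal (/m/, /n/, or /ŋ/) is licensed in coda position; onsets are limited to one consonant).
Deleting the stranded consonants removes /ʃ/.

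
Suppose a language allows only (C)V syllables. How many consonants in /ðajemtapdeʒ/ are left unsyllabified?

3

Syllabifying with onset maximization leaves /m/, /p/, /ʒ/ stranded (no codas are permitted; onsets are limited to one consonant).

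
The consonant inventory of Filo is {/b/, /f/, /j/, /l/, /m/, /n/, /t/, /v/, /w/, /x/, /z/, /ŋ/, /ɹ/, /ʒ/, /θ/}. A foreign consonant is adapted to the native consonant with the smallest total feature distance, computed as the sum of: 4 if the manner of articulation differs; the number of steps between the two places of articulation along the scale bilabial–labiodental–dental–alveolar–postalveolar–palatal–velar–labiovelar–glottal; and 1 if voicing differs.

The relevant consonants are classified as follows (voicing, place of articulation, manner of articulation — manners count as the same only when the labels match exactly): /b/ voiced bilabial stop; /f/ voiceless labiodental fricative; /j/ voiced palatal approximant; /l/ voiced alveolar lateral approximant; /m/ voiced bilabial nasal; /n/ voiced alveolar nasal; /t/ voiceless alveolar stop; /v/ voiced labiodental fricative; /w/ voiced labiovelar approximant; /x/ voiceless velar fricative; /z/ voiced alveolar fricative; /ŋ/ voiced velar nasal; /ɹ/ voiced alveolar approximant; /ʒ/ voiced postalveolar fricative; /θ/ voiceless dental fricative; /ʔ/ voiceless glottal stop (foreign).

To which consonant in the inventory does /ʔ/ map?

t

/t/ is closest: same manner (stop), place distance 5 (glottal→alveolar), same voicing; total 5. Next closest is /w/ at distance 6.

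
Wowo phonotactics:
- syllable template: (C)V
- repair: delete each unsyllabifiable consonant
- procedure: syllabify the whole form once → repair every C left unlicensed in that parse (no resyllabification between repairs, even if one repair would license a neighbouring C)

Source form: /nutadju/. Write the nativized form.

The consonants /d/ cannot be parsed into a legal (C)V syllable (no codas are permitted; onsets are limited to one consonant).
Deleting the stranded consonants removes /d/.

nutaju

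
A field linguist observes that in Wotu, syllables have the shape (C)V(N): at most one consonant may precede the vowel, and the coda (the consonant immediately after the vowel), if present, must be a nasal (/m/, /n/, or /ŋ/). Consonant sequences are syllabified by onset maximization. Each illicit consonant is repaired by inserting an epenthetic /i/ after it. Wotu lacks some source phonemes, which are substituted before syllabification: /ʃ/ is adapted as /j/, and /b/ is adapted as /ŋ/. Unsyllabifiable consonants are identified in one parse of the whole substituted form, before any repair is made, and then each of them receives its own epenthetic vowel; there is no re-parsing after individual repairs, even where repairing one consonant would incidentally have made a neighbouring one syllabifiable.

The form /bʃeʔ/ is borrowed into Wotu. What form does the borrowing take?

Substitution: /b/ → /ŋ/, /ʃ/ → /j/, giving /ŋjeʔ/.
Under (C)V(N), the unsyllabifiable consonants are /ŋ/, /ʔ/ (only a nasal (/m/, /n/, or /ŋ/) is licensed in coda position; onsets are limited to one consonant).
Inserting the epenthetic vowel yields /ŋ/ → /ŋi/, /ʔ/ → /ʔi/.

ŋijeʔi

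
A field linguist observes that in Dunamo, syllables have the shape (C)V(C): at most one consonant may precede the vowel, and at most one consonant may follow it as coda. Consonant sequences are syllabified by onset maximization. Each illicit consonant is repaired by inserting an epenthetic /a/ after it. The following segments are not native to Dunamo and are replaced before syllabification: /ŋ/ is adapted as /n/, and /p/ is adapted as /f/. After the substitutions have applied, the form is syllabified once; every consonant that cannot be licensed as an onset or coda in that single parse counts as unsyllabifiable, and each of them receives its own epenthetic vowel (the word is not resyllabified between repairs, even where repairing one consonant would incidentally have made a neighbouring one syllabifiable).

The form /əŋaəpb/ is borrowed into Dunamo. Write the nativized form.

ənaəfba

Substitution: /ŋ/ → /n/, /p/ → /f/, giving /ənaəfb/.
Syllabifying with onset maximization leaves /b/ stranded (at most one coda consonant is licensed; onsets are limited to one consonant).
Each unlicensed consonant becomes the onset of a new syllable: /b/ → /ba/.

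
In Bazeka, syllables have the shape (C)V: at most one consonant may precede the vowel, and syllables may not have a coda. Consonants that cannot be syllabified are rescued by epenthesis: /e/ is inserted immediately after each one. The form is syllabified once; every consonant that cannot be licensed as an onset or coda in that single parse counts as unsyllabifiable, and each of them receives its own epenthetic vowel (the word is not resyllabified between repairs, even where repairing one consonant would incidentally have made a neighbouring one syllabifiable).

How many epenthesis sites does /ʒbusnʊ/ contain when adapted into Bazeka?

The unsyllabifiable consonants are /ʒ/, /s/; each receives one epenthetic vowel.

2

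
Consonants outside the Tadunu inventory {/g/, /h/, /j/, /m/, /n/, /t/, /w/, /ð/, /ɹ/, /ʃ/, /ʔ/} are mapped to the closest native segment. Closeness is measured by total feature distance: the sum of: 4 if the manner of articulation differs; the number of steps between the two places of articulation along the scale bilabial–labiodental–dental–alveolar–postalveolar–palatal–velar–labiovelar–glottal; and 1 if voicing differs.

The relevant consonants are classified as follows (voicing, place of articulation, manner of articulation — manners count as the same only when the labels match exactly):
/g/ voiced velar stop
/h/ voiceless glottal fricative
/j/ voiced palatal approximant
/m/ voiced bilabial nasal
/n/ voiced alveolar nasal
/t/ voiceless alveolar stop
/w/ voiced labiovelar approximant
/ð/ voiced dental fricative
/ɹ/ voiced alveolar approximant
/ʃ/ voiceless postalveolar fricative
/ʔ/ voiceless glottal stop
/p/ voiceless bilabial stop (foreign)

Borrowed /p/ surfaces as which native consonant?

t

/t/ is closest: same manner (stop), place distance 3 (bilabial→alveolar), same voicing; total 3. Next closest is /m/ at distance 5.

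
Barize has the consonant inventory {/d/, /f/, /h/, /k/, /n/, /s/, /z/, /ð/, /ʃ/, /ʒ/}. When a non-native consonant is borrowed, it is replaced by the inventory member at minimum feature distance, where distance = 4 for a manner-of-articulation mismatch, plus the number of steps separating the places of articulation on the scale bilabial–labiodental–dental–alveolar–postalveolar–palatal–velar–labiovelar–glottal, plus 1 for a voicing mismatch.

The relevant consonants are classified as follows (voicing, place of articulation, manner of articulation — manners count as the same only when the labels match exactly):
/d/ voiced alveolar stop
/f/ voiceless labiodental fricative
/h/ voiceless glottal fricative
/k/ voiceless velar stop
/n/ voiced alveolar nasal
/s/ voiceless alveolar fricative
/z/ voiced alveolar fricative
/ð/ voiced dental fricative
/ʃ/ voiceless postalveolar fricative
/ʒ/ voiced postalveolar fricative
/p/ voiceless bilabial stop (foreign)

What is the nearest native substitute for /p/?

d

/d/ is closest: same manner (stop), place distance 3 (bilabial→alveolar), voicing differs (+1); total 4. Next closest is /f/ at distance 5.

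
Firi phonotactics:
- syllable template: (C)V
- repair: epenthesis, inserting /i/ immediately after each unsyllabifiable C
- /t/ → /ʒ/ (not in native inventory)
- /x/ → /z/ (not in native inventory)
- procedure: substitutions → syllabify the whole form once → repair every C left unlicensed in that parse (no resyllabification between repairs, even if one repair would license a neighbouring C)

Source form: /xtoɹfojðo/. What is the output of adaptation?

Substitution: /x/ → /z/, /t/ → /ʒ/, giving /zʒoɹfojðo/.
Syllabifying with onset maximization leaves /z/, /ɹ/, /j/ stranded (no codas are permitted; onsets are limited to one consonant).
Epenthesis after each stranded consonant: /z/ → /zi/, /ɹ/ → /ɹi/, /j/ → /ji/.

ziʒoɹifojiðo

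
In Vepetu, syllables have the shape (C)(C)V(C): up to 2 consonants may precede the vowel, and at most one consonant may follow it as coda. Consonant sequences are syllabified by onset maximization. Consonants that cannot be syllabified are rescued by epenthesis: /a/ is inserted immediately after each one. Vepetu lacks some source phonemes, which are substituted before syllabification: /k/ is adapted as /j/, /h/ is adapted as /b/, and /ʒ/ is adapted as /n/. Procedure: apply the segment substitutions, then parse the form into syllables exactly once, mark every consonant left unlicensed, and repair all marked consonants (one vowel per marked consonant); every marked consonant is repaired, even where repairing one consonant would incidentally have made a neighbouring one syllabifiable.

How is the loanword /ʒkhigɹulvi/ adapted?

najbigɹulvi

Substitution: /ʒ/ → /n/, /k/ → /j/, /h/ → /b/, giving /njbigɹulvi/.
Syllabifying with onset maximization leaves /n/ stranded (at most one coda consonant is licensed; onsets may contain at most 2 consonants).
Epenthesis after each stranded consonant: /n/ → /na/.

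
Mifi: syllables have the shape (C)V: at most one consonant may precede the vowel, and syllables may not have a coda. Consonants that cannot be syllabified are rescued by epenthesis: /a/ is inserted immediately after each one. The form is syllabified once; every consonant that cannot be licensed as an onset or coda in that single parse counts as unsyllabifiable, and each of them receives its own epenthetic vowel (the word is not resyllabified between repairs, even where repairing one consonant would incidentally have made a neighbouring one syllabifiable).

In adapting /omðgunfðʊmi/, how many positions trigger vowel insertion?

4

The unsyllabifiable consonants are /m/, /ð/, /n/, /f/; each receives one epenthetic vowel.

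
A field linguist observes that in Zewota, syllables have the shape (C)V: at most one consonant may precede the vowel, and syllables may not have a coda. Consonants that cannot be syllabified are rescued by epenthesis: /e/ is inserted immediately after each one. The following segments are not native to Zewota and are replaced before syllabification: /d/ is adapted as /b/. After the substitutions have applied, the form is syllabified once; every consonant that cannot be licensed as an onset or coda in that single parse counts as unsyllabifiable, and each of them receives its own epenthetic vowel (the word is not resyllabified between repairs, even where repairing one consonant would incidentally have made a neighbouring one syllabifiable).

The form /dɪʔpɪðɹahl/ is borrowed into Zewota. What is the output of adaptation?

bɪʔepɪðeɹahele

Substitution: /d/ → /b/, giving /bɪʔpɪðɹahl/.
Under (C)V, the unsyllabifiable consonants are /ʔ/, /ð/, /h/, /l/ (no codas are permitted; onsets are limited to one consonant).
Each unlicensed consonant becomes the onset of a new syllable: /ʔ/ → /ʔe/, /ð/ → /ðe/, /h/ → /he/, /l/ → /le/.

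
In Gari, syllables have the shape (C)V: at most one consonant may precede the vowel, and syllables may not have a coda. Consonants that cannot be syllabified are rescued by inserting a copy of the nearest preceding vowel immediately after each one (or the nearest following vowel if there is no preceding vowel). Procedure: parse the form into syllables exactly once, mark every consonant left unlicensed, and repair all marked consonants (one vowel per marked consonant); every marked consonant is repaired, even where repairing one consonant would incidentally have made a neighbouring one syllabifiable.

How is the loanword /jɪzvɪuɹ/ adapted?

Under (C)V, the unsyllabifiable consonants are /z/, /ɹ/ (no codas are permitted; onsets are limited to one consonant).
Epenthesis after each stranded consonant: /z/ → /zɪ/, /ɹ/ → /ɹu/.

jɪzɪvɪuɹu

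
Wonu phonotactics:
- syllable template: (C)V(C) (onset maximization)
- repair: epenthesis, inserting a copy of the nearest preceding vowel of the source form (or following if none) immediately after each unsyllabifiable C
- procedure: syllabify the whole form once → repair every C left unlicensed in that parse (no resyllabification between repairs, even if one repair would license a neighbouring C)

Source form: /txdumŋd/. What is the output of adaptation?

Syllabifying with onset maximization leaves /t/, /x/, /ŋ/, /d/ stranded (at most one coda consonant is licensed; onsets are limited to one consonant).
Inserting the epenthetic vowel yields /t/ → /tu/, /x/ → /xu/, /ŋ/ → /ŋu/, /d/ → /du/.

tuxudumŋudu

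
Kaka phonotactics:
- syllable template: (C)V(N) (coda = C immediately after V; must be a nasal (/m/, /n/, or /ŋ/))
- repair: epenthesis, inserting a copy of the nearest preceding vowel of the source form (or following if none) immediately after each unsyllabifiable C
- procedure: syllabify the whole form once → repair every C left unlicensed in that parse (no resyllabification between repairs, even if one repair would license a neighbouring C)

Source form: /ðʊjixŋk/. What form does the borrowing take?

ðʊjixiŋiki

Under (C)V(N), the unsyllabifiable consonants are /x/, /ŋ/, /k/ (only a nasal (/m/, /n/, or /ŋ/) is licensed in coda position; onsets are limited to one consonant).
Epenthesis after each stranded consonant: /x/ → /xi/, /ŋ/ → /ŋi/, /k/ → /ki/.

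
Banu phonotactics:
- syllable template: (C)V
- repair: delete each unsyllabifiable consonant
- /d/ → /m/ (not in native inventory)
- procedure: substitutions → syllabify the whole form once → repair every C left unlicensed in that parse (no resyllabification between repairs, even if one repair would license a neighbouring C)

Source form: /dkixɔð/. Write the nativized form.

kixɔ

Substitution: /d/ → /m/, giving /mkixɔð/.
Under (C)V, the unsyllabifiable consonants are /m/, /ð/ (no codas are permitted; onsets are limited to one consonant).
Deleting the stranded consonants removes /m/, /ð/.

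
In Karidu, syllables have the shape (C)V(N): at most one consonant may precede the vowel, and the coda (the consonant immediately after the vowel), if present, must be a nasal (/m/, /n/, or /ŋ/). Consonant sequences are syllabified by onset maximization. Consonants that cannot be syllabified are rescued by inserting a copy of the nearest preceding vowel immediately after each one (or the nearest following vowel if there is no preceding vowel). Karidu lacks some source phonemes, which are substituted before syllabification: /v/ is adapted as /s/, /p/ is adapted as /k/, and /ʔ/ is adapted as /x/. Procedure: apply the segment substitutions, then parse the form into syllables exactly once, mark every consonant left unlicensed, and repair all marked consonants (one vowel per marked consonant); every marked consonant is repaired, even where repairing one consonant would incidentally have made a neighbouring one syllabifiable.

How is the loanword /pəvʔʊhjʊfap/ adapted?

Substitution: /p/ → /k/, /v/ → /s/, /ʔ/ → /x/, giving /kəsxʊhjʊfak/.
Under (C)V(N), the unsyllabifiable consonants are /s/, /h/, /k/ (only a nasal (/m/, /n/, or /ŋ/) is licensed in coda position; onsets are limited to one consonant).
Inserting the epenthetic vowel yields /s/ → /sə/, /h/ → /hʊ/, /k/ → /ka/.

kəsəxʊhʊjʊfaka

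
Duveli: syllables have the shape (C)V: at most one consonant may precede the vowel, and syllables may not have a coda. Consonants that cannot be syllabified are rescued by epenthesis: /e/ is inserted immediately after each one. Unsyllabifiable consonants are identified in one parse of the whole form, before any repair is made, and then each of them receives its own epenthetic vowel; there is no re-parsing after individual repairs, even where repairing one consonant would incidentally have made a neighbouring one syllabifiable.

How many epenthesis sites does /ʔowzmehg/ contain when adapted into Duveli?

4

The unsyllabifiable consonants are /w/, /z/, /h/, /g/; each receives one epenthetic vowel.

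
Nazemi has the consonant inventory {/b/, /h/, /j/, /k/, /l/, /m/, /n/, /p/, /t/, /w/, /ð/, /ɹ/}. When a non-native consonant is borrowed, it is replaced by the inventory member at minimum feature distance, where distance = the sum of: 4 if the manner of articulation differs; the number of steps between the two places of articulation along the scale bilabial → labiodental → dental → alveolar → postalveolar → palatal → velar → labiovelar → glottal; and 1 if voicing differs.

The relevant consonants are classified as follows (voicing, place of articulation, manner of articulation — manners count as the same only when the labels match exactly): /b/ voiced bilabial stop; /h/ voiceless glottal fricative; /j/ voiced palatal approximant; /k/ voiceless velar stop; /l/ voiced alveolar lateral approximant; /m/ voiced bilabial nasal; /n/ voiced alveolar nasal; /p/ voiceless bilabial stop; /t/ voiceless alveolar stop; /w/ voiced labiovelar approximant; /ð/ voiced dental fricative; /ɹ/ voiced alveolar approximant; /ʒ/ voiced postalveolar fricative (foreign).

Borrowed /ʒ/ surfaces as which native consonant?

/ð/ is closest: same manner (fricative), place distance 2 (postalveolar→dental), same voicing; total 2. Next closest is /h/ at distance 5.

ð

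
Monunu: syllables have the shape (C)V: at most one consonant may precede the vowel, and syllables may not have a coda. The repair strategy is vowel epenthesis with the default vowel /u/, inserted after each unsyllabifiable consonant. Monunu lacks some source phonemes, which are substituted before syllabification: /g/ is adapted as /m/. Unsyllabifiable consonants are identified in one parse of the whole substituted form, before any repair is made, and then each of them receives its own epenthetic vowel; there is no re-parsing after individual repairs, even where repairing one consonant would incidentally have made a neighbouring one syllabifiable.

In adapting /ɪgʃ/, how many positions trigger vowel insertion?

2

After substitution the input is /ɪmʃ/.
The unsyllabifiable consonants are /m/, /ʃ/; each receives one epenthetic vowel.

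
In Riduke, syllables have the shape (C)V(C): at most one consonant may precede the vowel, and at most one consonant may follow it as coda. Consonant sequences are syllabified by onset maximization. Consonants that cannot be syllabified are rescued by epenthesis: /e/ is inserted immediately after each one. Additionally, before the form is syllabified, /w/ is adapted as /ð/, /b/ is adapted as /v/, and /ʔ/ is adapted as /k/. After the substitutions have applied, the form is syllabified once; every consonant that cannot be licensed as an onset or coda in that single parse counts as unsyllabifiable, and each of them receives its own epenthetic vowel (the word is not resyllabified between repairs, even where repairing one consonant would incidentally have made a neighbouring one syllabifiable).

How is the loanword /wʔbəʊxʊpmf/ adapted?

Substitution: /w/ → /ð/, /ʔ/ → /k/, /b/ → /v/, giving /ðkvəʊxʊpmf/.
The consonants /ð/, /k/, /m/, /f/ cannot be parsed into a legal (C)V(C) syllable (at most one coda consonant is licensed; onsets are limited to one consonant).
Inserting the epenthetic vowel yields /ð/ → /ðe/, /k/ → /ke/, /m/ → /me/, /f/ → /fe/.

ðekevəʊxʊpmefe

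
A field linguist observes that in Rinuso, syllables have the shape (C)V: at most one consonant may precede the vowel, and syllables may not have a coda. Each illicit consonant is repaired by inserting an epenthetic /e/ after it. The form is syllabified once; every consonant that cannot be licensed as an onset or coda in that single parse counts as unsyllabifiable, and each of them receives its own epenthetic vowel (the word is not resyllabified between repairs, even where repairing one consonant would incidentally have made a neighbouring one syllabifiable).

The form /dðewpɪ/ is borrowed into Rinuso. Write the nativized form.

Under (C)V, the unsyllabifiable consonants are /d/, /w/ (no codas are permitted; onsets are limited to one consonant).
Each unlicensed consonant becomes the onset of a new syllable: /d/ → /de/, /w/ → /we/.

deðewepɪ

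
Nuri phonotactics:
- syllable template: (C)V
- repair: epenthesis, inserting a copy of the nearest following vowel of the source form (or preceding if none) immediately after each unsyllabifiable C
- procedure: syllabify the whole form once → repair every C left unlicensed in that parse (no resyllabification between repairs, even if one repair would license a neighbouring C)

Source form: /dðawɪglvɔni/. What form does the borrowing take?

Under (C)V, the unsyllabifiable consonants are /d/, /g/, /l/ (no codas are permitted; onsets are limited to one consonant).
Epenthesis after each stranded consonant: /d/ → /da/, /g/ → /gɔ/, /l/ → /lɔ/.

daðawɪgɔlɔvɔni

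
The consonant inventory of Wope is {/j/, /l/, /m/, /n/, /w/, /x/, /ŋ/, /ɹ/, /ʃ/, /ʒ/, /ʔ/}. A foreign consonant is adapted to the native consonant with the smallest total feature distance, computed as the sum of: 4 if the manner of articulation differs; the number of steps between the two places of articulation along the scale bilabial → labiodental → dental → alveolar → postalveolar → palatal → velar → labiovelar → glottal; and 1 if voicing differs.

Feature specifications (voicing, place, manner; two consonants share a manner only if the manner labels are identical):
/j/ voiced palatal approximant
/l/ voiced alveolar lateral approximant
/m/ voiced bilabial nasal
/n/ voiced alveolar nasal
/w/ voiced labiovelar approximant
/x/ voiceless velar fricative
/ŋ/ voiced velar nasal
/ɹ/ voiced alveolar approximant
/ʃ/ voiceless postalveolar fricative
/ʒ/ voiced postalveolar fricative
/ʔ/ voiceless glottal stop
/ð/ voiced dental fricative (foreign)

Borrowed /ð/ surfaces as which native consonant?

ʒ

/ʒ/ is closest: same manner (fricative), place distance 2 (dental→postalveolar), same voicing; total 2. Next closest is /ʃ/ at distance 3.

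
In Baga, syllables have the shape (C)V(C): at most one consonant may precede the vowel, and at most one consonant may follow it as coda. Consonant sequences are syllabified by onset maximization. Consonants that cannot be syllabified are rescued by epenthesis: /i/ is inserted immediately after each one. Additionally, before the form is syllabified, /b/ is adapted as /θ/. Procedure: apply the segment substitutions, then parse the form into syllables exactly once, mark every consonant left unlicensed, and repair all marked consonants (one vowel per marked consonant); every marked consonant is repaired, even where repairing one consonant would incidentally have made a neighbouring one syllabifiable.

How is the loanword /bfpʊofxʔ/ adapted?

Substitution: /b/ → /θ/, giving /θfpʊofxʔ/.
Syllabifying with onset maximization leaves /θ/, /f/, /x/, /ʔ/ stranded (at most one coda consonant is licensed; onsets are limited to one consonant).
Inserting the epenthetic vowel yields /θ/ → /θi/, /f/ → /fi/, /x/ → /xi/, /ʔ/ → /ʔi/.

θifipʊofxiʔi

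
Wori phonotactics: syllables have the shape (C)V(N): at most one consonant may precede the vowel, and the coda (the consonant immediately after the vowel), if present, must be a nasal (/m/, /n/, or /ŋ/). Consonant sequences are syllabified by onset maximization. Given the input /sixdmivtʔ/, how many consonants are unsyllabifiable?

Syllabifying with onset maximization leaves /x/, /d/, /v/, /t/, /ʔ/ stranded (only a nasal (/m/, /n/, or /ŋ/) is licensed in coda position; onsets are limited to one consonant).

5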